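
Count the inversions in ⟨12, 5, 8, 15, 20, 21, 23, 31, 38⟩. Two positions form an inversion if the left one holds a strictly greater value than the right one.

There are 2 out-of-order pairs.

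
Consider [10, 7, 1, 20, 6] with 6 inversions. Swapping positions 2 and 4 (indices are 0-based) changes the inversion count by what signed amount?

+1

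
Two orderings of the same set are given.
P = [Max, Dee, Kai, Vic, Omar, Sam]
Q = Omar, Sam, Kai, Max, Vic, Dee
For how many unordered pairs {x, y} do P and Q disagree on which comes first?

Disagreeing pairs: 11

Assign each item its position (1..6) in the first ordering, then rewrite the second ordering as that position sequence:
positions: Max→1, Dee→2, Kai→3, Vic→4, Omar→5, Sam→6
second ordering as positions: [5, 6, 3, 1, 4, 2]
Discordant pairs = inversions in this position sequence.
5: 3, 1, 4, 2 → 4
6: 3, 1, 4, 2 → 4
3: 1, 2 → 2
1: 0
4: 2 → 1
2: 0
Total: 4 + 4 + 2 + 0 + 1 + 0 = 11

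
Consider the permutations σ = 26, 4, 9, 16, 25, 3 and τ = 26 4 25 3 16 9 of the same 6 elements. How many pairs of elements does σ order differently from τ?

Assign each item its position (1..6) in the first ordering, then rewrite the second ordering as that position sequence:
positions: 26→1, 4→2, 9→3, 16→4, 25→5, 3→6
second ordering as positions: [1, 2, 5, 6, 4, 3]
Discordant pairs = inversions in this position sequence.
1: 0
2: 0
5: 4, 3 → 2
6: 4, 3 → 2
4: 3 → 1
3: 0
Total: 0 + 0 + 2 + 2 + 1 + 0 = 5

Discordant pairs: 5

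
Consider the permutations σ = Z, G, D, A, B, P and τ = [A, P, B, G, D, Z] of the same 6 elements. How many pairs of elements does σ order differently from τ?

Discordant pairs: 12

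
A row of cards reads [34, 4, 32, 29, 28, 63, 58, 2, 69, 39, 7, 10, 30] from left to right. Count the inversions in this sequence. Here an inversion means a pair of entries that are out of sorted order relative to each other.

40 inversions

Sweep left to right; for each value list the smaller values that follow it:
34: 8
4: 1
32: 6
29: 4
28: 3
63: 6
58: 5
2: 0
69: 4
39: 3
7: 0
10: 0
30: 0
Sum: 8 + 1 + 6 + 4 + 3 + 6 + 5 + 0 + 4 + 3 + 0 + 0 + 0 = 40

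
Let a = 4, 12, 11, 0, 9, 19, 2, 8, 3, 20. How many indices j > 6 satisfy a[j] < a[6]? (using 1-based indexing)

3

The element at index 6 is 19.
Elements after it: 2, 8, 3, 20
Those smaller than 19: 2, 8, 3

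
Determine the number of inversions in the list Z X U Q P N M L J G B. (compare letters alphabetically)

55

Element-by-element contributions:
Z: 10
X: 9
U: 8
Q: 7
P: 6
N: 5
M: 4
L: 3
J: 2
G: 1
B: 0
Sum: 10 + 9 + 8 + 7 + 6 + 5 + 4 + 3 + 2 + 1 + 0 = 55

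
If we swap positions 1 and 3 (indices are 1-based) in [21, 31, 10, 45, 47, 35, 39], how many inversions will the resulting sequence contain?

There are 5 inversions.

Positions 1 and 3 hold 21 and 10; after swapping, the array is [10, 31, 21, 45, 47, 35, 39].
Count, for each position, how many later elements it exceeds:
10 → none → 0
31 → 21 → 1
21 → none → 0
45 → 35, 39 → 2
47 → 35, 39 → 2
35 → none → 0
39 → none → 0
Sum: 0 + 1 + 0 + 2 + 2 + 0 + 0 = 5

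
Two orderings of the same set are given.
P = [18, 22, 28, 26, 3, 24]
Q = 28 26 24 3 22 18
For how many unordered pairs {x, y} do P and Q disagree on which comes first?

10

Assign each item its position (1..6) in the first ordering, then rewrite the second ordering as that position sequence:
positions: 18→1, 22→2, 28→3, 26→4, 3→5, 24→6
second ordering as positions: [3, 4, 6, 5, 2, 1]
Discordant pairs = inversions in this position sequence.
3: 2, 1 → 2
4: 2, 1 → 2
6: 5, 2, 1 → 3
5: 2, 1 → 2
2: 1 → 1
1: 0
Total: 2 + 2 + 3 + 2 + 1 + 0 = 10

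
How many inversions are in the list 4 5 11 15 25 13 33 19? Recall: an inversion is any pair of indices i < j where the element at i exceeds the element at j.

4

Count, for each position, how many later elements it exceeds:
4: 0
5: 0
11: 0
15: 1
25: 2
13: 0
33: 1
19: 0
Sum: 0 + 0 + 0 + 1 + 2 + 0 + 1 + 0 = 4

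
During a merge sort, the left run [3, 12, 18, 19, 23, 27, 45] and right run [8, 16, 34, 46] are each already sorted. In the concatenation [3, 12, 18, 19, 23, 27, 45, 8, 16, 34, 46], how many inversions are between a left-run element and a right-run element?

12 cross-inversions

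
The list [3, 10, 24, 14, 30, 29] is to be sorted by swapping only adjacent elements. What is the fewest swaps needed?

2

The minimum number of adjacent swaps to sort an array equals its inversion count, since every such swap removes exactly one inversion.
Count inversions — for each element, later elements that are smaller:
3: none → 0
10: none → 0
24: 14 → 1
14: none → 0
30: 29 → 1
29: none → 0
Total inversions: 0 + 0 + 1 + 0 + 1 + 0 = 2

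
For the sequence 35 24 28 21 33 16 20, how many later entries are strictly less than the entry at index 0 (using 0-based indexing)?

6

The element at index 0 is 35.
Elements after it: 24, 28, 21, 33, 16, 20
Those smaller than 35: 24, 28, 21, 33, 16, 20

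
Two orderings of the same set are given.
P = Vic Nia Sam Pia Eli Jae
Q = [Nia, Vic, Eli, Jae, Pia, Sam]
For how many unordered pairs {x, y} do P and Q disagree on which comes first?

6 disagreeing pairs

Assign each item its position (1..6) in the first ordering, then rewrite the second ordering as that position sequence:
positions: Vic→1, Nia→2, Sam→3, Pia→4, Eli→5, Jae→6
second ordering as positions: [2, 1, 5, 6, 4, 3]
Discordant pairs = inversions in this position sequence.
2: 1 → 1
1: 0
5: 4, 3 → 2
6: 4, 3 → 2
4: 3 → 1
3: 0
Total: 1 + 0 + 2 + 2 + 1 + 0 = 6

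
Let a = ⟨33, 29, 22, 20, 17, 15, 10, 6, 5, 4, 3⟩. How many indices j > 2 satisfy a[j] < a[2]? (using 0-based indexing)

The element at index 2 is 22.
Elements after it: 20, 17, 15, 10, 6, 5, 4, 3
Those smaller than 22: 20, 17, 15, 10, 6, 5, 4, 3

8 such elements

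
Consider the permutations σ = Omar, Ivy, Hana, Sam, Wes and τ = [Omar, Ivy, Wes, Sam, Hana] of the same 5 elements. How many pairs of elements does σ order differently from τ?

3

Assign each item its position (1..5) in the first ordering, then rewrite the second ordering as that position sequence:
positions: Omar→1, Ivy→2, Hana→3, Sam→4, Wes→5
second ordering as positions: [1, 2, 5, 4, 3]
Discordant pairs = inversions in this position sequence.
1: 0
2: 0
5: 4, 3 → 2
4: 3 → 1
3: 0
Total: 0 + 0 + 2 + 1 + 0 = 3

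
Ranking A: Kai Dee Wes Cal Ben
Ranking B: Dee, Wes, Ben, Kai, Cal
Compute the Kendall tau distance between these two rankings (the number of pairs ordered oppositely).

4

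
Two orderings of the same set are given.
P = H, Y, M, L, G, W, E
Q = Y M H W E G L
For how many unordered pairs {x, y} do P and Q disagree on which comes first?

Assign each item its position (1..7) in the first ordering, then rewrite the second ordering as that position sequence:
positions: H→1, Y→2, M→3, L→4, G→5, W→6, E→7
second ordering as positions: [2, 3, 1, 6, 7, 5, 4]
Discordant pairs = inversions in this position sequence.
2: 1 → 1
3: 1 → 1
1: 0
6: 5, 4 → 2
7: 5, 4 → 2
5: 4 → 1
4: 0
Total: 1 + 1 + 0 + 2 + 2 + 1 + 0 = 7

7 disagreeing pairs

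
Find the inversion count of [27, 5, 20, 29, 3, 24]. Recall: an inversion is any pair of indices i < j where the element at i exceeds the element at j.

8

Out-of-order index pairs (0-indexed):
(0,1): 27 > 5
(0,2): 27 > 20
(0,4): 27 > 3
(0,5): 27 > 24
(1,4): 5 > 3
(2,4): 20 > 3
(3,4): 29 > 3
(3,5): 29 > 24
That's 8 pairs.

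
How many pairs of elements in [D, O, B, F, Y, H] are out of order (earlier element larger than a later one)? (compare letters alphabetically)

Listing every pair i<j with a[i]>a[j] (using 0-based positions):
(0,2): D > B
(1,2): O > B
(1,3): O > F
(1,5): O > H
(4,5): Y > H
That's 5 pairs.

5 inversions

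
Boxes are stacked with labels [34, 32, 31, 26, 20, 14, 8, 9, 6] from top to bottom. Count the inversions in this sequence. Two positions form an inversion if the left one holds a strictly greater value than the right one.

35

Sweep left to right; for each value list the smaller values that follow it:
34 → 32, 31, 26, 20, 14, 8, 9, 6 → 8
32 → 31, 26, 20, 14, 8, 9, 6 → 7
31 → 26, 20, 14, 8, 9, 6 → 6
26 → 20, 14, 8, 9, 6 → 5
20 → 14, 8, 9, 6 → 4
14 → 8, 9, 6 → 3
8 → 6 → 1
9 → 6 → 1
6 → none → 0
Sum: 8 + 7 + 6 + 5 + 4 + 3 + 1 + 1 + 0 = 35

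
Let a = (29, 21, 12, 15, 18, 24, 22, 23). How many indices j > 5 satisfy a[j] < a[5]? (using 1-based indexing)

0

The element at index 5 is 18.
Elements after it: 24, 22, 23
None of them are smaller than 18.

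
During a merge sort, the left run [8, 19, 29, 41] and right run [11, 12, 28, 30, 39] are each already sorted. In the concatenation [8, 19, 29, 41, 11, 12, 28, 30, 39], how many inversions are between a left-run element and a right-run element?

10

Take each right-half value and tally the left-half values above it:
r = 11: 19, 29, 41 → 3
r = 12: 19, 29, 41 → 3
r = 28: 29, 41 → 2
r = 30: 41 → 1
r = 39: 41 → 1
Cross-inversions: 3 + 3 + 2 + 1 + 1 = 10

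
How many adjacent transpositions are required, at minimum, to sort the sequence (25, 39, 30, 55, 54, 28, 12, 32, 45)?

17 swaps

The minimum number of adjacent swaps to sort an array equals its inversion count, since every such swap removes exactly one inversion.
Count inversions — for each element, later elements that are smaller:
25: 12 → 1
39: 30, 28, 12, 32 → 4
30: 28, 12 → 2
55: 54, 28, 12, 32, 45 → 5
54: 28, 12, 32, 45 → 4
28: 12 → 1
12: none → 0
32: none → 0
45: none → 0
Total inversions: 1 + 4 + 2 + 5 + 4 + 1 + 0 + 0 + 0 = 17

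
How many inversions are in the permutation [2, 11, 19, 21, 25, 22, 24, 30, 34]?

2 inversions

Sweep left to right; for each value list the smaller values that follow it:
2 → none → 0
11 → none → 0
19 → none → 0
21 → none → 0
25 → 22, 24 → 2
22 → none → 0
24 → none → 0
30 → none → 0
34 → none → 0
Sum: 0 + 0 + 0 + 0 + 2 + 0 + 0 + 0 + 0 = 2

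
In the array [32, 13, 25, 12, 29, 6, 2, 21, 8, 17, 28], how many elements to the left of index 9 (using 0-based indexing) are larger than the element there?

The element at index 9 is 17.
Elements before it: 32, 13, 25, 12, 29, 6, 2, 21, 8
Those larger than 17: 32, 25, 29, 21

4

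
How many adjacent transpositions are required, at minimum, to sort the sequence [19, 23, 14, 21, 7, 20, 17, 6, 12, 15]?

The minimum number of adjacent swaps to sort an array equals its inversion count, since every such swap removes exactly one inversion.
Count inversions — for each element, later elements that are smaller:
19: 14, 7, 17, 6, 12, 15 → 6
23: 14, 21, 7, 20, 17, 6, 12, 15 → 8
14: 7, 6, 12 → 3
21: 7, 20, 17, 6, 12, 15 → 6
7: 6 → 1
20: 17, 6, 12, 15 → 4
17: 6, 12, 15 → 3
6: none → 0
12: none → 0
15: none → 0
Total inversions: 6 + 8 + 3 + 6 + 1 + 4 + 3 + 0 + 0 + 0 = 31

31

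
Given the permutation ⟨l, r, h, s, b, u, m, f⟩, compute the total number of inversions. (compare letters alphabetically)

15 inversions

Sweep left to right; for each value list the smaller values that follow it:
l → h, b, f → 3
r → h, b, m, f → 4
h → b, f → 2
s → b, m, f → 3
b → none → 0
u → m, f → 2
m → f → 1
f → none → 0
Sum: 3 + 4 + 2 + 3 + 0 + 2 + 1 + 0 = 15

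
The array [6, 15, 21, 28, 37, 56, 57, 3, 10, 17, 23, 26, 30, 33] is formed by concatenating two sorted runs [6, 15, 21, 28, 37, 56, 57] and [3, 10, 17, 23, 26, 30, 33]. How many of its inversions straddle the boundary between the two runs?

For each element r of the right run, count left-run elements greater than r:
r = 3: 6, 15, 21, 28, 37, 56, 57 → 7
r = 10: 15, 21, 28, 37, 56, 57 → 6
r = 17: 21, 28, 37, 56, 57 → 5
r = 23: 28, 37, 56, 57 → 4
r = 26: 28, 37, 56, 57 → 4
r = 30: 37, 56, 57 → 3
r = 33: 37, 56, 57 → 3
Cross-inversions: 7 + 6 + 5 + 4 + 4 + 3 + 3 = 32

32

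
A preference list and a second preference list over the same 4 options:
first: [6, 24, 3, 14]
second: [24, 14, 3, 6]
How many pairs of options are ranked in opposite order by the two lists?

Pairs: 4

Assign each item its position (1..4) in the first ordering, then rewrite the second ordering as that position sequence:
positions: 6→1, 24→2, 3→3, 14→4
second ordering as positions: [2, 4, 3, 1]
Discordant pairs = inversions in this position sequence.
2: 1 → 1
4: 3, 1 → 2
3: 1 → 1
1: 0
Total: 1 + 2 + 1 + 0 = 4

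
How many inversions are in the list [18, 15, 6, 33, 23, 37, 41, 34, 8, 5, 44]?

Count, for each position, how many later elements it exceeds:
18 → 15, 6, 8, 5 → 4
15 → 6, 8, 5 → 3
6 → 5 → 1
33 → 23, 8, 5 → 3
23 → 8, 5 → 2
37 → 34, 8, 5 → 3
41 → 34, 8, 5 → 3
34 → 8, 5 → 2
8 → 5 → 1
5 → none → 0
44 → none → 0
Sum: 4 + 3 + 1 + 3 + 2 + 3 + 3 + 2 + 1 + 0 + 0 = 22

22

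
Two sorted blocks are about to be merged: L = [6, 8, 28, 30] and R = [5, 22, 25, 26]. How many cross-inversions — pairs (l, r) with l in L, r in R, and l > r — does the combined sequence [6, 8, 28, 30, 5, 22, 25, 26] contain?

10

Count, for every r in R, how many entries of L exceed r:
r = 5: 6, 8, 28, 30 → 4
r = 22: 28, 30 → 2
r = 25: 28, 30 → 2
r = 26: 28, 30 → 2
Cross-inversions: 4 + 2 + 2 + 2 = 10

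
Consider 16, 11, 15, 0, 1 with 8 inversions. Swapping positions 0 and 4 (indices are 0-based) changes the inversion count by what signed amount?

Positions 0 and 4 hold 16 and 1; after swapping, the array is [1, 11, 15, 0, 16].
For each element, count later entries that are smaller:
1 → 0 → 1
11 → 0 → 1
15 → 0 → 1
0 → none → 0
16 → none → 0
Sum: 1 + 1 + 1 + 0 + 0 = 3
Change: 3 − 8 = -5

-5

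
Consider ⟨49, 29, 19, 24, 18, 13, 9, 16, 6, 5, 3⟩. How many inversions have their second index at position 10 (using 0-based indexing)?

10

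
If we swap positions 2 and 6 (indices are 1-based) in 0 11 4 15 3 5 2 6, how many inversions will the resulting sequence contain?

Positions 2 and 6 hold 11 and 5; after swapping, the array is [0, 5, 4, 15, 3, 11, 2, 6].
Count, for each position, how many later elements it exceeds:
0 → none → 0
5 → 4, 3, 2 → 3
4 → 3, 2 → 2
15 → 3, 11, 2, 6 → 4
3 → 2 → 1
11 → 2, 6 → 2
2 → none → 0
6 → none → 0
Sum: 0 + 3 + 2 + 4 + 1 + 2 + 0 + 0 = 12

12 inversions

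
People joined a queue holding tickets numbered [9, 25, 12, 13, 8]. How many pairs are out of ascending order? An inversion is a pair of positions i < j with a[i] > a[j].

Listing every pair i<j with a[i]>a[j] (using 1-based positions):
(1,5): 9 > 8
(2,3): 25 > 12
(2,4): 25 > 13
(2,5): 25 > 8
(3,5): 12 > 8
(4,5): 13 > 8
That's 6 pairs.

6 inversions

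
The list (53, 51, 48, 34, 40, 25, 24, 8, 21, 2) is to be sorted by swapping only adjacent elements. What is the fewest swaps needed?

43 adjacent swaps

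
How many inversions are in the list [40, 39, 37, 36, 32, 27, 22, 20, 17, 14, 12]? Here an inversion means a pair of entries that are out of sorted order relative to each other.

Count, for each position, how many later elements it exceeds:
40 → 39, 37, 36, 32, 27, 22, 20, 17, 14, 12 → 10
39 → 37, 36, 32, 27, 22, 20, 17, 14, 12 → 9
37 → 36, 32, 27, 22, 20, 17, 14, 12 → 8
36 → 32, 27, 22, 20, 17, 14, 12 → 7
32 → 27, 22, 20, 17, 14, 12 → 6
27 → 22, 20, 17, 14, 12 → 5
22 → 20, 17, 14, 12 → 4
20 → 17, 14, 12 → 3
17 → 14, 12 → 2
14 → 12 → 1
12 → none → 0
Sum: 10 + 9 + 8 + 7 + 6 + 5 + 4 + 3 + 2 + 1 + 0 = 55

55 out-of-order pairs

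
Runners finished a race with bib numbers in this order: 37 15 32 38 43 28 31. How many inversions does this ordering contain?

Out-of-order index pairs (1-indexed):
(1,2): 37 > 15
(1,3): 37 > 32
(1,6): 37 > 28
(1,7): 37 > 31
(3,6): 32 > 28
(3,7): 32 > 31
(4,6): 38 > 28
(4,7): 38 > 31
(5,6): 43 > 28
(5,7): 43 > 31
That's 10 pairs.

Out-of-order pairs: 10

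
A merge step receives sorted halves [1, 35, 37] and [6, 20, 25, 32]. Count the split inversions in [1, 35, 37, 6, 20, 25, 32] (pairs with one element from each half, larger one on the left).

Take each right-half value and tally the left-half values above it:
r = 6: 35, 37 → 2
r = 20: 35, 37 → 2
r = 25: 35, 37 → 2
r = 32: 35, 37 → 2
Cross-inversions: 2 + 2 + 2 + 2 = 8

8 split inversions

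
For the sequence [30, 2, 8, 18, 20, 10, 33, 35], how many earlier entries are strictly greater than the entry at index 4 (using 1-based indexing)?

1 such element

The element at index 4 is 18.
Elements before it: 30, 2, 8
Those larger than 18: 30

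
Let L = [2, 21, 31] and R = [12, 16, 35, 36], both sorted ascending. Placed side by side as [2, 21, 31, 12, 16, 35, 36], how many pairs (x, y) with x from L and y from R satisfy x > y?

4

For each element r of the right run, count left-run elements greater than r:
r = 12: 21, 31 → 2
r = 16: 21, 31 → 2
r = 35: none → 0
r = 36: none → 0
Cross-inversions: 2 + 2 + 0 + 0 = 4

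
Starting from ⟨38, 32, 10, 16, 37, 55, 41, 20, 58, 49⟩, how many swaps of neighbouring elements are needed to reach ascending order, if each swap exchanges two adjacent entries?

Swaps: 14

Each adjacent swap fixes exactly one inversion, so the minimum swap count equals the number of inversions.
Count inversions — for each element, later elements that are smaller:
38: 32, 10, 16, 37, 20 → 5
32: 10, 16, 20 → 3
10: none → 0
16: none → 0
37: 20 → 1
55: 41, 20, 49 → 3
41: 20 → 1
20: none → 0
58: 49 → 1
49: none → 0
Total inversions: 5 + 3 + 0 + 0 + 1 + 3 + 1 + 0 + 1 + 0 = 14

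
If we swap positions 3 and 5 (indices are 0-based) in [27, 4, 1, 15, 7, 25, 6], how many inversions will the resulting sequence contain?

There are 12 inversions.

Positions 3 and 5 hold 15 and 25; after swapping, the array is [27, 4, 1, 25, 7, 15, 6].
Element-by-element contributions:
27 → 4, 1, 25, 7, 15, 6 → 6
4 → 1 → 1
1 → none → 0
25 → 7, 15, 6 → 3
7 → 6 → 1
15 → 6 → 1
6 → none → 0
Sum: 6 + 1 + 0 + 3 + 1 + 1 + 0 = 12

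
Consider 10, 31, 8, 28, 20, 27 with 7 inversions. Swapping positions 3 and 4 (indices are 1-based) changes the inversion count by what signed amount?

Positions 3 and 4 hold 8 and 28; after swapping, the array is [10, 31, 28, 8, 20, 27].
Sweep left to right; for each value list the smaller values that follow it:
10 → 8 → 1
31 → 28, 8, 20, 27 → 4
28 → 8, 20, 27 → 3
8 → none → 0
20 → none → 0
27 → none → 0
Sum: 1 + 4 + 3 + 0 + 0 + 0 = 8
Change: 8 − 7 = +1

+1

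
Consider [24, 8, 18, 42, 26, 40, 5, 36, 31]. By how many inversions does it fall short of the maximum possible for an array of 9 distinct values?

21 inversions short

Maximum inversions for 9 distinct elements is C(9, 2) = 9·8/2 = 36.
Current inversions — for each element, count later smaller elements:
24: 3
8: 1
18: 1
42: 5
26: 1
40: 3
5: 0
36: 1
31: 0
Current total: 3 + 1 + 1 + 5 + 1 + 3 + 0 + 1 + 0 = 15
Shortfall: 36 − 15 = 21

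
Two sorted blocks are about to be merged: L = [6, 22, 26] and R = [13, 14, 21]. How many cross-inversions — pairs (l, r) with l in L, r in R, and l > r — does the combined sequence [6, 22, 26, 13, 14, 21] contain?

Take each right-half value and tally the left-half values above it:
r = 13: 22, 26 → 2
r = 14: 22, 26 → 2
r = 21: 22, 26 → 2
Cross-inversions: 2 + 2 + 2 = 6

6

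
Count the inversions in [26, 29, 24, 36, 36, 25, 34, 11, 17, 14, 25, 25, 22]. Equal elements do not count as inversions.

Element-by-element contributions:
26 → 24, 25, 11, 17, 14, 25, 25, 22 → 8
29 → 24, 25, 11, 17, 14, 25, 25, 22 → 8
24 → 11, 17, 14, 22 → 4
36 → 25, 34, 11, 17, 14, 25, 25, 22 → 8
36 → 25, 34, 11, 17, 14, 25, 25, 22 → 8
25 → 11, 17, 14, 22 → 4
34 → 11, 17, 14, 25, 25, 22 → 6
11 → none → 0
17 → 14 → 1
14 → none → 0
25 → 22 → 1
25 → 22 → 1
22 → none → 0
Sum: 8 + 8 + 4 + 8 + 8 + 4 + 6 + 0 + 1 + 0 + 1 + 1 + 0 = 49

There are 49 inversions.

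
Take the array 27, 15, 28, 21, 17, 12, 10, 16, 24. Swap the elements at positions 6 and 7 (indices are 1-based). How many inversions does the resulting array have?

22

Positions 6 and 7 hold 12 and 10; after swapping, the array is [27, 15, 28, 21, 17, 10, 12, 16, 24].
Element-by-element contributions:
27: 7
15: 2
28: 6
21: 4
17: 3
10: 0
12: 0
16: 0
24: 0
Sum: 7 + 2 + 6 + 4 + 3 + 0 + 0 + 0 + 0 = 22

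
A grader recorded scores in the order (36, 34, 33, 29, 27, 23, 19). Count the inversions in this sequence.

There are 21 out-of-order pairs.

Sweep left to right; for each value list the smaller values that follow it:
36: 6
34: 5
33: 4
29: 3
27: 2
23: 1
19: 0
Sum: 6 + 5 + 4 + 3 + 2 + 1 + 0 = 21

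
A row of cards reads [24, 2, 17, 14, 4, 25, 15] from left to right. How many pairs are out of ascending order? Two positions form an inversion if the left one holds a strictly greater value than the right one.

Inversion pairs (indices are 0-based):
(0,1): 24 > 2
(0,2): 24 > 17
(0,3): 24 > 14
(0,4): 24 > 4
(0,6): 24 > 15
(2,3): 17 > 14
(2,4): 17 > 4
(2,6): 17 > 15
(3,4): 14 > 4
(5,6): 25 > 15
That's 10 pairs.

10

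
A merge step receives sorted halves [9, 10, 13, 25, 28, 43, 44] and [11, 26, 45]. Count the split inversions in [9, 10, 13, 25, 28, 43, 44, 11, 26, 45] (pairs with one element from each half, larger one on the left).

Take each right-half value and tally the left-half values above it:
r = 11: 13, 25, 28, 43, 44 → 5
r = 26: 28, 43, 44 → 3
r = 45: none → 0
Cross-inversions: 5 + 3 + 0 = 8

Cross-inversions: 8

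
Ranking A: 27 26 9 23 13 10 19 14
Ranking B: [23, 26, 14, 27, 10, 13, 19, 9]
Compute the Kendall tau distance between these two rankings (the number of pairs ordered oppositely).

There are 13 discordant pairs.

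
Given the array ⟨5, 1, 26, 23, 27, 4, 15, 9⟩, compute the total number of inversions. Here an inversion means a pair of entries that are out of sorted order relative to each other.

Count, for each position, how many later elements it exceeds:
5: 2
1: 0
26: 4
23: 3
27: 3
4: 0
15: 1
9: 0
Sum: 2 + 0 + 4 + 3 + 3 + 0 + 1 + 0 = 13

There are 13 inversions.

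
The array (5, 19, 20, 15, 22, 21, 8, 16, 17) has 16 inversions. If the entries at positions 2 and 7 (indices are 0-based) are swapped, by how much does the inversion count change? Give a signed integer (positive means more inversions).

-1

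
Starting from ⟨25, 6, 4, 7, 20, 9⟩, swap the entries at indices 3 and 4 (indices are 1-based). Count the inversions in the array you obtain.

Positions 3 and 4 hold 4 and 7; after swapping, the array is [25, 6, 7, 4, 20, 9].
For each element, count later entries that are smaller:
25 → 6, 7, 4, 20, 9 → 5
6 → 4 → 1
7 → 4 → 1
4 → none → 0
20 → 9 → 1
9 → none → 0
Sum: 5 + 1 + 1 + 0 + 1 + 0 = 8

There are 8 inversions.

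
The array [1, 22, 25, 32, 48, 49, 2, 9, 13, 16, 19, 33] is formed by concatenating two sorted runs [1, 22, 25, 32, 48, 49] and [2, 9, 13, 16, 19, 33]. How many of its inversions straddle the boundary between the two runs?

Cross-inversions: 27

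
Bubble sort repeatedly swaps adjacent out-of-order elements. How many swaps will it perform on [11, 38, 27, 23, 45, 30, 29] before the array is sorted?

There are 8 adjacent swaps.

The minimum number of adjacent swaps to sort an array equals its inversion count, since every such swap removes exactly one inversion.
Count inversions — for each element, later elements that are smaller:
11: none → 0
38: 27, 23, 30, 29 → 4
27: 23 → 1
23: none → 0
45: 30, 29 → 2
30: 29 → 1
29: none → 0
Total inversions: 0 + 4 + 1 + 0 + 2 + 1 + 0 = 8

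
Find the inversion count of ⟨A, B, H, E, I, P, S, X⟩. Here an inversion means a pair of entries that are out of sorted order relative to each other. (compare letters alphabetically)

1 inversion

For each element, count later entries that are smaller:
A → none → 0
B → none → 0
H → E → 1
E → none → 0
I → none → 0
P → none → 0
S → none → 0
X → none → 0
Sum: 0 + 0 + 1 + 0 + 0 + 0 + 0 + 0 = 1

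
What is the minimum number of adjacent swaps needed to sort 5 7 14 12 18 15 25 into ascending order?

Swaps: 2

Minimum adjacent swaps = number of inversions (each swap of adjacent out-of-order elements removes one inversion and no swap can remove more).
Count inversions — for each element, later elements that are smaller:
5: none → 0
7: none → 0
14: 12 → 1
12: none → 0
18: 15 → 1
15: none → 0
25: none → 0
Total inversions: 0 + 0 + 1 + 0 + 1 + 0 + 0 = 2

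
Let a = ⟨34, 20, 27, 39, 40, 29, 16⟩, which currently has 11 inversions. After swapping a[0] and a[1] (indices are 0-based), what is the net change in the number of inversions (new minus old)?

Positions 0 and 1 hold 34 and 20; after swapping, the array is [20, 34, 27, 39, 40, 29, 16].
Element-by-element contributions:
20: 1
34: 3
27: 1
39: 2
40: 2
29: 1
16: 0
Sum: 1 + 3 + 1 + 2 + 2 + 1 + 0 = 10
Change: 10 − 11 = -1

-1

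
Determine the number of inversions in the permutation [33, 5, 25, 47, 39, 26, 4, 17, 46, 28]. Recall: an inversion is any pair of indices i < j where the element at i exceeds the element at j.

22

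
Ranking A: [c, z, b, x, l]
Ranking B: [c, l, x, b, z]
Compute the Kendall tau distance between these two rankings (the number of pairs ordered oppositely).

Assign each item its position (1..5) in the first ordering, then rewrite the second ordering as that position sequence:
positions: c→1, z→2, b→3, x→4, l→5
second ordering as positions: [1, 5, 4, 3, 2]
Discordant pairs = inversions in this position sequence.
1: 0
5: 4, 3, 2 → 3
4: 3, 2 → 2
3: 2 → 1
2: 0
Total: 0 + 3 + 2 + 1 + 0 = 6

6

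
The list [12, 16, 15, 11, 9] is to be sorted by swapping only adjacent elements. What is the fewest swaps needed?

8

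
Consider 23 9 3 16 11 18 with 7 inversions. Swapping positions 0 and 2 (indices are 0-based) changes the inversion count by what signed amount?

-3

Positions 0 and 2 hold 23 and 3; after swapping, the array is [3, 9, 23, 16, 11, 18].
For each element, count later entries that are smaller:
3 → none → 0
9 → none → 0
23 → 16, 11, 18 → 3
16 → 11 → 1
11 → none → 0
18 → none → 0
Sum: 0 + 0 + 3 + 1 + 0 + 0 = 4
Change: 4 − 7 = -3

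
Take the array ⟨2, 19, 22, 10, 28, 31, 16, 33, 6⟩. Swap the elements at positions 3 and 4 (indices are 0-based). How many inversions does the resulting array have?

14

Positions 3 and 4 hold 10 and 28; after swapping, the array is [2, 19, 22, 28, 10, 31, 16, 33, 6].
Element-by-element contributions:
2: 0
19: 3
22: 3
28: 3
10: 1
31: 2
16: 1
33: 1
6: 0
Sum: 0 + 3 + 3 + 3 + 1 + 2 + 1 + 1 + 0 = 14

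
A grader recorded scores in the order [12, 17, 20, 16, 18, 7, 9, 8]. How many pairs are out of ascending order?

Element-by-element contributions:
12 → 7, 9, 8 → 3
17 → 16, 7, 9, 8 → 4
20 → 16, 18, 7, 9, 8 → 5
16 → 7, 9, 8 → 3
18 → 7, 9, 8 → 3
7 → none → 0
9 → 8 → 1
8 → none → 0
Sum: 3 + 4 + 5 + 3 + 3 + 0 + 1 + 0 = 19

19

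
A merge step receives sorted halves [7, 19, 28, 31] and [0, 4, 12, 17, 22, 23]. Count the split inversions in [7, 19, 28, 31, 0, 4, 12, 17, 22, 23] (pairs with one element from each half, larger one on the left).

18

Count, for every r in R, how many entries of L exceed r:
r = 0: 7, 19, 28, 31 → 4
r = 4: 7, 19, 28, 31 → 4
r = 12: 19, 28, 31 → 3
r = 17: 19, 28, 31 → 3
r = 22: 28, 31 → 2
r = 23: 28, 31 → 2
Cross-inversions: 4 + 4 + 3 + 3 + 2 + 2 = 18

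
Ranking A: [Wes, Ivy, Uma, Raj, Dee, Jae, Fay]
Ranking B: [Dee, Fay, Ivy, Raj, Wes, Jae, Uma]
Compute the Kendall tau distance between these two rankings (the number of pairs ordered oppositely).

13 discordant pairs

Assign each item its position (1..7) in the first ordering, then rewrite the second ordering as that position sequence:
positions: Wes→1, Ivy→2, Uma→3, Raj→4, Dee→5, Jae→6, Fay→7
second ordering as positions: [5, 7, 2, 4, 1, 6, 3]
Discordant pairs = inversions in this position sequence.
5: 2, 4, 1, 3 → 4
7: 2, 4, 1, 6, 3 → 5
2: 1 → 1
4: 1, 3 → 2
1: 0
6: 3 → 1
3: 0
Total: 4 + 5 + 1 + 2 + 0 + 1 + 0 = 13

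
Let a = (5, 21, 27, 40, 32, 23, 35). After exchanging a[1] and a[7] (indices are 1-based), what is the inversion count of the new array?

Positions 1 and 7 hold 5 and 35; after swapping, the array is [35, 21, 27, 40, 32, 23, 5].
Sweep left to right; for each value list the smaller values that follow it:
35 → 21, 27, 32, 23, 5 → 5
21 → 5 → 1
27 → 23, 5 → 2
40 → 32, 23, 5 → 3
32 → 23, 5 → 2
23 → 5 → 1
5 → none → 0
Sum: 5 + 1 + 2 + 3 + 2 + 1 + 0 = 14

There are 14 inversions.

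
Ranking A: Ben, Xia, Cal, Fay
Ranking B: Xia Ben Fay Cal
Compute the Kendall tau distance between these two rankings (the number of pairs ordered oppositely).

Assign each item its position (1..4) in the first ordering, then rewrite the second ordering as that position sequence:
positions: Ben→1, Xia→2, Cal→3, Fay→4
second ordering as positions: [2, 1, 4, 3]
Discordant pairs = inversions in this position sequence.
2: 1 → 1
1: 0
4: 3 → 1
3: 0
Total: 1 + 0 + 1 + 0 = 2

2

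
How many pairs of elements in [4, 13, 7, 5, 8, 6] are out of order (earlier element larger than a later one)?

Element-by-element contributions:
4: 0
13: 4
7: 2
5: 0
8: 1
6: 0
Sum: 0 + 4 + 2 + 0 + 1 + 0 = 7

7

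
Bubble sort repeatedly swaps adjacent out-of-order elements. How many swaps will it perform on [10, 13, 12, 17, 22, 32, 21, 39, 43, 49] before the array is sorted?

The minimum number of adjacent swaps to sort an array equals its inversion count, since every such swap removes exactly one inversion.
Count inversions — for each element, later elements that are smaller:
10: none → 0
13: 12 → 1
12: none → 0
17: none → 0
22: 21 → 1
32: 21 → 1
21: none → 0
39: none → 0
43: none → 0
49: none → 0
Total inversions: 0 + 1 + 0 + 0 + 1 + 1 + 0 + 0 + 0 + 0 = 3

3 swaps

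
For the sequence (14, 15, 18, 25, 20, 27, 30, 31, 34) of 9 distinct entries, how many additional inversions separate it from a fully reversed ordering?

35 inversions short

Maximum inversions for 9 distinct elements is C(9, 2) = 9·8/2 = 36.
Current inversions — for each element, count later smaller elements:
14: 0
15: 0
18: 0
25: 1
20: 0
27: 0
30: 0
31: 0
34: 0
Current total: 0 + 0 + 0 + 1 + 0 + 0 + 0 + 0 + 0 = 1
Shortfall: 36 − 1 = 35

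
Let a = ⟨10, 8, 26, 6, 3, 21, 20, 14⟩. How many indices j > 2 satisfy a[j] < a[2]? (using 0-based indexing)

5 such elements

The element at index 2 is 26.
Elements after it: 6, 3, 21, 20, 14
Those smaller than 26: 6, 3, 21, 20, 14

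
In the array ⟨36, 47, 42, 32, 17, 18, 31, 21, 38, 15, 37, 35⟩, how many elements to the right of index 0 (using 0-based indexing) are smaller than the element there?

7

The element at index 0 is 36.
Elements after it: 47, 42, 32, 17, 18, 31, 21, 38, 15, 37, 35
Those smaller than 36: 32, 17, 18, 31, 21, 15, 35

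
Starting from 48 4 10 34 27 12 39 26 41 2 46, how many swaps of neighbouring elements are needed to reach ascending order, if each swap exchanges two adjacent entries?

24 swaps

Each adjacent swap fixes exactly one inversion, so the minimum swap count equals the number of inversions.
Count inversions — for each element, later elements that are smaller:
48: 4, 10, 34, 27, 12, 39, 26, 41, 2, 46 → 10
4: 2 → 1
10: 2 → 1
34: 27, 12, 26, 2 → 4
27: 12, 26, 2 → 3
12: 2 → 1
39: 26, 2 → 2
26: 2 → 1
41: 2 → 1
2: none → 0
46: none → 0
Total inversions: 10 + 1 + 1 + 4 + 3 + 1 + 2 + 1 + 1 + 0 + 0 = 24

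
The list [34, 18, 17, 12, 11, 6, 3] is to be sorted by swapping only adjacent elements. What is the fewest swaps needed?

Adjacent swaps: 21

The minimum number of adjacent swaps to sort an array equals its inversion count, since every such swap removes exactly one inversion.
Count inversions — for each element, later elements that are smaller:
34: 18, 17, 12, 11, 6, 3 → 6
18: 17, 12, 11, 6, 3 → 5
17: 12, 11, 6, 3 → 4
12: 11, 6, 3 → 3
11: 6, 3 → 2
6: 3 → 1
3: none → 0
Total inversions: 6 + 5 + 4 + 3 + 2 + 1 + 0 = 21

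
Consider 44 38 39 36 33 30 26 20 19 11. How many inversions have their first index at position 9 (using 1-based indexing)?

The element at index 9 is 19.
Elements after it: 11
Those smaller than 19: 11

1 such element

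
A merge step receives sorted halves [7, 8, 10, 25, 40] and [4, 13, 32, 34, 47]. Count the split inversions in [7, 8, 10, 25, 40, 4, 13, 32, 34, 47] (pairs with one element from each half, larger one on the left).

Count, for every r in R, how many entries of L exceed r:
r = 4: 7, 8, 10, 25, 40 → 5
r = 13: 25, 40 → 2
r = 32: 40 → 1
r = 34: 40 → 1
r = 47: none → 0
Cross-inversions: 5 + 2 + 1 + 1 + 0 = 9

9 cross-inversions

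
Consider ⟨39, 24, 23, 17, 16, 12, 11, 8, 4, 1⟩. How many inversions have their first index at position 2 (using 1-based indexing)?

8

The element at index 2 is 24.
Elements after it: 23, 17, 16, 12, 11, 8, 4, 1
Those smaller than 24: 23, 17, 16, 12, 11, 8, 4, 1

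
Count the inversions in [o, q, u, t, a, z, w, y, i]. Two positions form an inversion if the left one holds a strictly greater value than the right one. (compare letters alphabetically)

14 inversions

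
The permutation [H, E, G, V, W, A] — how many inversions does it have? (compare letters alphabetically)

Inversion pairs (indices are 1-based):
(1,2): H > E
(1,3): H > G
(1,6): H > A
(2,6): E > A
(3,6): G > A
(4,6): V > A
(5,6): W > A
That's 7 pairs.

7 inversions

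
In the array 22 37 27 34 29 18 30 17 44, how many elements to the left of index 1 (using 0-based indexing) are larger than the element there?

0 such elements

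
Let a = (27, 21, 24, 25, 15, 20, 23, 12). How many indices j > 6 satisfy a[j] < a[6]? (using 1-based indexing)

The element at index 6 is 20.
Elements after it: 23, 12
Those smaller than 20: 12

1 such element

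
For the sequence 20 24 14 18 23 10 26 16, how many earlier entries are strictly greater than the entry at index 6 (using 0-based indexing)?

The element at index 6 is 26.
Elements before it: 20, 24, 14, 18, 23, 10
None of them are larger than 26.

0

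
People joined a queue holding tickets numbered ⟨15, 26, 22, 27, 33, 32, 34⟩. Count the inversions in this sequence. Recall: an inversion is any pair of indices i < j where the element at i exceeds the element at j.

There are 2 inversions.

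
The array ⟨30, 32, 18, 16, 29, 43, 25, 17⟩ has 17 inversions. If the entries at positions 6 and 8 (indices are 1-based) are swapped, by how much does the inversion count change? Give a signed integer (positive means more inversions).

-3

Positions 6 and 8 hold 43 and 17; after swapping, the array is [30, 32, 18, 16, 29, 17, 25, 43].
Sweep left to right; for each value list the smaller values that follow it:
30: 5
32: 5
18: 2
16: 0
29: 2
17: 0
25: 0
43: 0
Sum: 5 + 5 + 2 + 0 + 2 + 0 + 0 + 0 = 14
Change: 14 − 17 = -3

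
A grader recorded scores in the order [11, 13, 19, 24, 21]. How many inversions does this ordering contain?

Element-by-element contributions:
11: 0
13: 0
19: 0
24: 1
21: 0
Sum: 0 + 0 + 0 + 1 + 0 = 1

1 inversion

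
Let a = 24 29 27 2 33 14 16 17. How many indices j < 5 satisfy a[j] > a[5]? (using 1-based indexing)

0

The element at index 5 is 33.
Elements before it: 24, 29, 27, 2
None of them are larger than 33.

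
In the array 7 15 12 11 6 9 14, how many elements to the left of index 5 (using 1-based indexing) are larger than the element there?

4

The element at index 5 is 6.
Elements before it: 7, 15, 12, 11
Those larger than 6: 7, 15, 12, 11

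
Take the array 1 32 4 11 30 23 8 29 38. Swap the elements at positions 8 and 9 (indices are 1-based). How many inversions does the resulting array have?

12 inversions

Positions 8 and 9 hold 29 and 38; after swapping, the array is [1, 32, 4, 11, 30, 23, 8, 38, 29].
Count, for each position, how many later elements it exceeds:
1 → none → 0
32 → 4, 11, 30, 23, 8, 29 → 6
4 → none → 0
11 → 8 → 1
30 → 23, 8, 29 → 3
23 → 8 → 1
8 → none → 0
38 → 29 → 1
29 → none → 0
Sum: 0 + 6 + 0 + 1 + 3 + 1 + 0 + 1 + 0 = 12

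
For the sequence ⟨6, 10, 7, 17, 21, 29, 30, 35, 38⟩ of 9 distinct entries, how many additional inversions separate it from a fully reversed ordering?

35 inversions short

Maximum inversions for 9 distinct elements is C(9, 2) = 9·8/2 = 36.
Current inversions — for each element, count later smaller elements:
6: 0
10: 1
7: 0
17: 0
21: 0
29: 0
30: 0
35: 0
38: 0
Current total: 0 + 1 + 0 + 0 + 0 + 0 + 0 + 0 + 0 = 1
Shortfall: 36 − 1 = 35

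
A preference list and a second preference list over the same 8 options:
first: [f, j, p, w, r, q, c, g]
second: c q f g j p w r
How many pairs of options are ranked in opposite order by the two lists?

Assign each item its position (1..8) in the first ordering, then rewrite the second ordering as that position sequence:
positions: f→1, j→2, p→3, w→4, r→5, q→6, c→7, g→8
second ordering as positions: [7, 6, 1, 8, 2, 3, 4, 5]
Discordant pairs = inversions in this position sequence.
7: 6, 1, 2, 3, 4, 5 → 6
6: 1, 2, 3, 4, 5 → 5
1: 0
8: 2, 3, 4, 5 → 4
2: 0
3: 0
4: 0
5: 0
Total: 6 + 5 + 0 + 4 + 0 + 0 + 0 + 0 = 15

15 pairs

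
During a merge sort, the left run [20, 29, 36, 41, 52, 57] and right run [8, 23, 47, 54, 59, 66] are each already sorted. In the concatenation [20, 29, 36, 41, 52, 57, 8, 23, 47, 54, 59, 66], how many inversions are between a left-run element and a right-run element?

For each element r of the right run, count left-run elements greater than r:
r = 8: 20, 29, 36, 41, 52, 57 → 6
r = 23: 29, 36, 41, 52, 57 → 5
r = 47: 52, 57 → 2
r = 54: 57 → 1
r = 59: none → 0
r = 66: none → 0
Cross-inversions: 6 + 5 + 2 + 1 + 0 + 0 = 14

14 cross-inversions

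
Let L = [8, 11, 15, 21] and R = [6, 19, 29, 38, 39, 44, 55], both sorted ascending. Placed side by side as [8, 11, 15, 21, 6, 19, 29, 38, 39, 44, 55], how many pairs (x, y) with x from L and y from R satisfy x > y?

5 split inversions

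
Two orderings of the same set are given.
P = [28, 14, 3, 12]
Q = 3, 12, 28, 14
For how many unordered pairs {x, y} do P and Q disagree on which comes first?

Disagreeing pairs: 4

Assign each item its position (1..4) in the first ordering, then rewrite the second ordering as that position sequence:
positions: 28→1, 14→2, 3→3, 12→4
second ordering as positions: [3, 4, 1, 2]
Discordant pairs = inversions in this position sequence.
3: 1, 2 → 2
4: 1, 2 → 2
1: 0
2: 0
Total: 2 + 2 + 0 + 0 = 4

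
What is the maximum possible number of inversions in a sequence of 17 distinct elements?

A reversed (strictly descending) arrangement makes every pair an inversion, giving C(17, 2) inversions.
C(17, 2) = 17·16/2 = 136

136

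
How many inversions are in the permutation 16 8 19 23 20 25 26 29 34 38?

2

Sweep left to right; for each value list the smaller values that follow it:
16: 1
8: 0
19: 0
23: 1
20: 0
25: 0
26: 0
29: 0
34: 0
38: 0
Sum: 1 + 0 + 0 + 1 + 0 + 0 + 0 + 0 + 0 + 0 = 2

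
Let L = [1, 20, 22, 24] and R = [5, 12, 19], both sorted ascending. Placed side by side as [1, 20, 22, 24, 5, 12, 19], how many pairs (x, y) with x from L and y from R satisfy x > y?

Count, for every r in R, how many entries of L exceed r:
r = 5: 20, 22, 24 → 3
r = 12: 20, 22, 24 → 3
r = 19: 20, 22, 24 → 3
Cross-inversions: 3 + 3 + 3 = 9

9 split inversions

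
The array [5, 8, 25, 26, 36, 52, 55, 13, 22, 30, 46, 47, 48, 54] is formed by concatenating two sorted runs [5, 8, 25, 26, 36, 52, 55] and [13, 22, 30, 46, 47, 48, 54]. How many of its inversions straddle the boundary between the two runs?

20

For each element r of the right run, count left-run elements greater than r:
r = 13: 25, 26, 36, 52, 55 → 5
r = 22: 25, 26, 36, 52, 55 → 5
r = 30: 36, 52, 55 → 3
r = 46: 52, 55 → 2
r = 47: 52, 55 → 2
r = 48: 52, 55 → 2
r = 54: 55 → 1
Cross-inversions: 5 + 5 + 3 + 2 + 2 + 2 + 1 = 20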